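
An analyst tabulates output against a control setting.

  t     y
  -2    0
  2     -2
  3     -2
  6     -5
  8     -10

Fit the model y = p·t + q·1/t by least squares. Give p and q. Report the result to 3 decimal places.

p = -1.159, q = 3.126

Normal-equation sums: Σt·t = 117, Σt·1/t = 5, Σ1/t·1/t = 377/576.
Right-hand side: Σt·y = -120, Σ1/t·y = -15/4.
det = 117·(377/576) − 5² = 3301/64.
p = ((-120)·(377/576) − 5·(-15/4))/(3301/64) = -11480/9903; q = (117·(-15/4) − 5·(-120))/(3301/64) = 10320/3301.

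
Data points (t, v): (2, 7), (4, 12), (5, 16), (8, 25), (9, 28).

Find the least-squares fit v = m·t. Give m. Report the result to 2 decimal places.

m = 3.13

Forming AᵀA = [[190]] and Aᵀv = [594]ᵀ gives AᵀA·[m]ᵀ = Aᵀv.
m = 594/190 = 3.12632.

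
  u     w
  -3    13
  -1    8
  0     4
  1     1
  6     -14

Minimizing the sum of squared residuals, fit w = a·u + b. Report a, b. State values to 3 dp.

a = -3.035, b = 4.221

Sums needed: Σu·u = 47, Σu = 3, Σ1 = 5.
Moment sums: Σu·w = -130, Σw = 12.
So XᵀX·[a, b]ᵀ = Xᵀw: [[47, 3]; [3, 5]]·[a, b]ᵀ = [-130, 12]ᵀ.
Eliminating b: 5·(row 1) − 3·(row 2) gives 226·a = 5·(-130) − 3·12 = -686, so a = -343/113.
Then b = (12 − 3·(-343/113))/5 = 477/113.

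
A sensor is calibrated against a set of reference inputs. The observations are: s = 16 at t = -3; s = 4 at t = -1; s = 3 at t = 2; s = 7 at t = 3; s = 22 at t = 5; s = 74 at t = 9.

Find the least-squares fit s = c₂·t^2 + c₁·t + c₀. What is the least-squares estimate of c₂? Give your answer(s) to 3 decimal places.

Setting ∂/∂c₂ … = 0 gives: 7365·c₂ + 861·c₁ + 129·c₀ = 6767;  861·c₂ + 129·c₁ + 15·c₀ = 751;  129·c₂ + 15·c₁ + 6·c₀ = 126.
Solving the 3×3 system (Gaussian elimination) gives c₂ = 15169/14460, c₁ = -20371/14460, c₀ = 14227/7230.

c₂ = 1.049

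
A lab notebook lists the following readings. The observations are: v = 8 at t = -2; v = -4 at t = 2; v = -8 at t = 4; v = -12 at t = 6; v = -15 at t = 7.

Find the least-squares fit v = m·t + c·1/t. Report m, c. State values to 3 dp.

m = -1.963, c = -3.815

Sums needed: Σt·t = 109, Σt·1/t = 5, Σ1/t·1/t = 4309/7056.
Moment sums: Σt·v = -233, Σ1/t·v = -85/7.
XᵀX·[m, c]ᵀ = Xᵀv becomes [[109, 5]; [5, 4309/7056]]·[m, c]ᵀ = [-233, -85/7]ᵀ.
Eliminating c: (4309/7056)·(row 1) − 5·(row 2) gives (293281/7056)·m = (4309/7056)·(-233) − 5·(-85/7) = -575597/7056, so m = -575597/293281.
Then c = ((-85/7) − 5·(-575597/293281))/(4309/7056) = -1118880/293281.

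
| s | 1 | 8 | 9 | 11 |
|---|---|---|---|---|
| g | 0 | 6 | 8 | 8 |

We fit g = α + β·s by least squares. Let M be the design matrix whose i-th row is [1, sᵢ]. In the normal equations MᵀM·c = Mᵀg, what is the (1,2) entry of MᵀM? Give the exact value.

29

Row 1 ↔ basis 1, column 2 ↔ basis s, so (MᵀM)_{1,2} = Σᵢ s = (1)·(1) + (1)·(8) + (1)·(9) + (1)·(11) = 29.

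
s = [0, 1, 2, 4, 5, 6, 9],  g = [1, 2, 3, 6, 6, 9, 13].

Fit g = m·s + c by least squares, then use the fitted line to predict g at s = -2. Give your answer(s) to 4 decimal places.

Sums needed: Σs·s = 163, Σs = 27, Σ1 = 7.
Right-hand side: Σs·g = 233, Σg = 40.
So MᵀM·[m, c]ᵀ = Mᵀg: [[163, 27]; [27, 7]]·[m, c]ᵀ = [233, 40]ᵀ.
det = 163·7 − 27² = 412.
m = (233·7 − 27·40)/412 = 551/412; c = (163·40 − 27·233)/412 = 229/412.
At s = -2: ĝ = (551/412)·(-2) + (229/412)·(1) = -873/412.

ĝ = -2.1189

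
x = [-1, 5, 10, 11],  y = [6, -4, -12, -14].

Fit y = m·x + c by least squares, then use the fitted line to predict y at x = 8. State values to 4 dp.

ŷ = -8.8926

Entries of MᵀM: Σx·x = 247, Σx = 25, Σ1 = 4.
For Mᵀy: Σx·y = -300, Σy = -24.
Δ = 247·4 − 25² = 363.
m = ((-300)·4 − 25·(-24))/363 = -200/121; c = (247·(-24) − 25·(-300))/363 = 524/121.
At x = 8: ŷ = (-200/121)·(8) + (524/121)·(1) = -1076/121.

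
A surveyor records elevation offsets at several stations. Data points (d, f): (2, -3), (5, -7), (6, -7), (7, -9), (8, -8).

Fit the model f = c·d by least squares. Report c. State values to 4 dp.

The normal equations are: 178·c = -210.
c = (-210)/178 = -1.17978.

c = -1.1798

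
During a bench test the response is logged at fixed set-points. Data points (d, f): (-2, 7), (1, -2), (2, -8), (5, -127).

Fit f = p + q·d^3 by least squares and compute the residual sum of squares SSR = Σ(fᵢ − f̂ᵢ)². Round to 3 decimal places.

The normal equations are: 4·p + 126·q = -130;  126·p + 15754·q = -15997.
Determinant 4·15754 − 126² = 47140.
p = ((-130)·15754 − 126·(-15997))/47140 = -16199/23570; q = (4·(-15997) − 126·(-130))/47140 = -11902/11785.
Residuals: -9243/23570, -7137/23570, 18071/23570, -1691/23570; SSR = 9881/11785.

SSR = 0.838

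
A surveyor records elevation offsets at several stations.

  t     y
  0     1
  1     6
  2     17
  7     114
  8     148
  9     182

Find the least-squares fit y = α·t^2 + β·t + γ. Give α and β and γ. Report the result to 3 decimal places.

Sums needed: Σt^2·t^2 = 13075, Σt^2·t = 1593, Σt^2 = 199, Σt·t = 199, Σt = 27, Σ1 = 6.
Moment sums: Σt^2·y = 29874, Σt·y = 3660, Σy = 468.
Solving the 3×3 system (Gaussian elimination) gives α = 549/296, β = 154113/45880, γ = 31407/22940.

α = 1.855, β = 3.359, γ = 1.369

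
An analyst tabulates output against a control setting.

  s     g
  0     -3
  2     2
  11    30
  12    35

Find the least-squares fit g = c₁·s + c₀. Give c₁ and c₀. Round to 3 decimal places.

Forming MᵀM = [[269, 25]; [25, 4]] and Mᵀg = [754, 64]ᵀ gives MᵀM·[c₁, c₀]ᵀ = Mᵀg.
Δ = 269·4 − 25² = 451.
c₁ = (754·4 − 25·64)/451 = 1416/451; c₀ = (269·64 − 25·754)/451 = -1634/451.

c₁ = 3.140, c₀ = -3.623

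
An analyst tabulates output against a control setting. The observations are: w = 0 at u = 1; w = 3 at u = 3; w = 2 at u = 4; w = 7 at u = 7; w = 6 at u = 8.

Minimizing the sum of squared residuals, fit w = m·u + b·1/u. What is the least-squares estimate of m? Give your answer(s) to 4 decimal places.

m = 0.8499

Normal-equation sums: Σu·u = 139, Σu·1/u = 5, Σ1/u·1/u = 34141/28224.
Right-hand side: Σu·w = 114, Σ1/u·w = 13/4.
So XᵀX·[m, b]ᵀ = Xᵀw: [[139, 5]; [5, 34141/28224]]·[m, b]ᵀ = [114, 13/4]ᵀ.
Δ = 139·(34141/28224) − 5² = 4039999/28224.
m = (114·(34141/28224) − 5·(13/4))/(4039999/28224) = 3433434/4039999; b = (139·(13/4) − 5·114)/(4039999/28224) = -3337488/4039999.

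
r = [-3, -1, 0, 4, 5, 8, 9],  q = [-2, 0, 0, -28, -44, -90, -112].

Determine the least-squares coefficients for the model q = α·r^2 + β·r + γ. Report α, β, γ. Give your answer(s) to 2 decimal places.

α = -1.04, β = -2.88, γ = -1.13

Setting ∂/∂α … = 0 gives: 11620·α + 1402·β + 196·γ = -16398;  1402·α + 196·β + 22·γ = -2054;  196·α + 22·β + 7·γ = -276.
(Σr^2·r^2 = 11620, Σr^2·r = 1402, Σr^2 = 196, Σr·r = 196, Σr = 22, Σ1 = 7, Σr^2·q = -16398, Σr·q = -2054, Σq = -276.)
Solving the 3×3 system (Gaussian elimination) gives α = -97537/93387, β = -38453/13341, γ = -35038/31129.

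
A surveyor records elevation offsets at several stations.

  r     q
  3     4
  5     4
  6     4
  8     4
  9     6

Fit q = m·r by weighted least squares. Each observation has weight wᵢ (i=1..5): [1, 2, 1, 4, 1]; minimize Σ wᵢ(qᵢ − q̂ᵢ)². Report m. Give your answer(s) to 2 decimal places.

Entries of MᵀWM: Σwᵢ·r·r = 432.
For MᵀWq: Σwᵢ·r·q = 258.
So MᵀWM·[m]ᵀ = MᵀWq: [[432]]·[m]ᵀ = [258]ᵀ.
m = 258/432 = 0.597222.

m = 0.60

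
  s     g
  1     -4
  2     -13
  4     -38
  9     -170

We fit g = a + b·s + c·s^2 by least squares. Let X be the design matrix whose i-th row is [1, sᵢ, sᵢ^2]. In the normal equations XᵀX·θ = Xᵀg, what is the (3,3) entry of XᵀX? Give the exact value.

Row 3 ↔ basis s^2, column 3 ↔ basis s^2, so (XᵀX)_{3,3} = Σᵢ (s^2)·(s^2) = (1)·(1) + (4)·(4) + (16)·(16) + (81)·(81) = 6834.

6834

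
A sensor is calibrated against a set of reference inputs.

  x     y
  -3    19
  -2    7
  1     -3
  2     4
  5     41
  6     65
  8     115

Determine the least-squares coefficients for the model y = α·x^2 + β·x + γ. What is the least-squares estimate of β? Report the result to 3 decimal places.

β = -1.023

The normal system MᵀM·[α, β, γ]ᵀ = Mᵀy is [[6131, 827, 143]; [827, 143, 17]; [143, 17, 7]]·[α, β, γ]ᵀ = [10937, 1449, 248]ᵀ.
Solving the 3×3 system (Gaussian elimination) gives α = 668341/337218, β = -344941/337218, γ = -144731/56203.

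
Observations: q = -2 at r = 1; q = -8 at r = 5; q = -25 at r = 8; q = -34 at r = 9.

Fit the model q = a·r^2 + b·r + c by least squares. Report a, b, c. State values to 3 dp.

Normal-equation sums: Σr^2·r^2 = 11283, Σr^2·r = 1367, Σr^2 = 171, Σr·r = 171, Σr = 23, Σ1 = 4.
Moment sums: Σr^2·q = -4556, Σr·q = -548, Σq = -69.
Normal equations: [[11283, 1367, 171]; [1367, 171, 23]; [171, 23, 4]]·[a, b, c]ᵀ = [-4556, -548, -69]ᵀ.
Row-reducing yields a = -105/167, b = 388/167, c = -623/167.

a = -0.629, b = 2.323, c = -3.731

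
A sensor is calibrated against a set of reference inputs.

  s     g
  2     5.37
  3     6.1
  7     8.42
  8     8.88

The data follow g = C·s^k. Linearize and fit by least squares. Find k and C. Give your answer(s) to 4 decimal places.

k = 0.3663, C = 4.1296

Linearized form: ln g = k·ln s + ln C. From the 4 transformed points,
Σln s = 5.8171, Σ(ln s)² = 9.7980, Σln g = 7.8035, Σln s·ln g = 11.8387.
Equations: 9.7980·k + 5.8171·ln C = 11.8387;  5.8171·k + 4·ln C = 7.8035.
Slope k = (n·Σln s·ln g − Σln s·Σln g)/(n·Σ(ln s)² − (Σln s)²) = (4·11.8387 − 5.8171·7.8035)/5.3534 = 0.36630; ln C = (Σln g − k·Σln s)/n = 1.41818, so C = exp(1.41818) = 4.12961.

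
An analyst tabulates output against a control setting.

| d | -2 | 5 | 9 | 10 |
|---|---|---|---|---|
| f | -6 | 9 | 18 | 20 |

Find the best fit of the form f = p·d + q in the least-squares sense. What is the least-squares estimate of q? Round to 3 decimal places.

Sums needed: Σd·d = 210, Σd = 22, Σ1 = 4.
And Σd·f = 419, Σf = 41.
Δ = 210·4 − 22² = 356.
p = (419·4 − 22·41)/356 = 387/178; q = (210·41 − 22·419)/356 = -152/89.

q = -1.708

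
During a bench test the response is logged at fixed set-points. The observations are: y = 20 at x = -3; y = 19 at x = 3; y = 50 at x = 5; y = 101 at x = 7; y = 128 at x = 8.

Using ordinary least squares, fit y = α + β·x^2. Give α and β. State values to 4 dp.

α = 1.3704, β = 1.9945

Compute the Gram sums: Σ1 = 5, Σx^2 = 156, Σx^2·x^2 = 7284.
For Mᵀy: Σy = 318, Σx^2·y = 14742.
So MᵀM·[α, β]ᵀ = Mᵀy: [[5, 156]; [156, 7284]]·[α, β]ᵀ = [318, 14742]ᵀ.
Eliminating β: 7284·(row 1) − 156·(row 2) gives 12084·α = 7284·318 − 156·14742 = 16560, so α = 1380/1007.
Then β = (14742 − 156·(1380/1007))/7284 = 4017/2014.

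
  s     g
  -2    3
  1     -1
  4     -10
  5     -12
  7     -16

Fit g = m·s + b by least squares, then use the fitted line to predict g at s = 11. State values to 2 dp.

ĝ = -24.96

AᵀA·[m, b]ᵀ = Aᵀg reads: 95·m + 15·b = -219;  15·m + 5·b = -36.
Δ = 95·5 − 15² = 250.
m = ((-219)·5 − 15·(-36))/250 = -111/50; b = (95·(-36) − 15·(-219))/250 = -27/50.
At s = 11: ĝ = (-111/50)·(11) + (-27/50)·(1) = -624/25.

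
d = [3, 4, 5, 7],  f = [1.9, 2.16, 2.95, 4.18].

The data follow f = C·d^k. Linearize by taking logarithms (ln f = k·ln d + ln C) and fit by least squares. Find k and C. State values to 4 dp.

With ln fᵢ as the transformed response and ln dᵢ as the regressor:
XᵀX = [[9.5056, 6.0403]; [6.0403, 4]], rhs = [6.2971, 3.9241]ᵀ  (here Σln d = 6.0403, Σ(ln d)² = 9.5056, Σln f = 3.9241, Σln d·ln f = 6.2971).
Slope k = (n·Σln d·ln f − Σln d·Σln f)/(n·Σ(ln d)² − (Σln d)²) = (4·6.2971 − 6.0403·3.9241)/1.5378 = 0.96630; ln C = (Σln f − k·Σln d)/n = -0.47815, so C = exp(-0.47815) = 0.61993.

k = 0.9663, C = 0.6199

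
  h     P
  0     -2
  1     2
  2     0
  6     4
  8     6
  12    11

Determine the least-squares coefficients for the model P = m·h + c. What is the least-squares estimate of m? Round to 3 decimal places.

m = 0.960

Entries of XᵀX: Σh·h = 249, Σh = 29, Σ1 = 6.
Right-hand side: Σh·P = 206, ΣP = 21.
So XᵀX·[m, c]ᵀ = XᵀP: [[249, 29]; [29, 6]]·[m, c]ᵀ = [206, 21]ᵀ.
det = 249·6 − 29² = 653.
m = (206·6 − 29·21)/653 = 627/653; c = (249·21 − 29·206)/653 = -745/653.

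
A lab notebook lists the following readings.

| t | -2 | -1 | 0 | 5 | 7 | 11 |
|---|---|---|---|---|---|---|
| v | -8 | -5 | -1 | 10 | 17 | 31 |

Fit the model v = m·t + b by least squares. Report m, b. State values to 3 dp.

From the data, Σt·t = 200, Σt = 20, Σ1 = 6.
Right-hand side: Σt·v = 531, Σv = 44.
AᵀA·[m, b]ᵀ = Aᵀv becomes [[200, 20]; [20, 6]]·[m, b]ᵀ = [531, 44]ᵀ.
Δ = 200·6 − 20² = 800.
m = (531·6 − 20·44)/800 = 1153/400; b = (200·44 − 20·531)/800 = -91/40.

m = 2.883, b = -2.275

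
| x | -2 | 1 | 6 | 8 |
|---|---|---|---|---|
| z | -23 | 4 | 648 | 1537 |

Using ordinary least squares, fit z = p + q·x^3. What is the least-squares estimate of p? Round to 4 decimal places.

p = 0.7860

Compute the Gram sums: Σ1 = 4, Σx^3 = 721, Σx^3·x^3 = 308865.
And Σz = 2166, Σx^3·z = 927100.
So AᵀA·[p, q]ᵀ = Aᵀz: [[4, 721]; [721, 308865]]·[p, q]ᵀ = [2166, 927100]ᵀ.
Eliminating q: 308865·(row 1) − 721·(row 2) gives 715619·p = 308865·2166 − 721·927100 = 562490, so p = 562490/715619.
Then q = (927100 − 721·(562490/715619))/308865 = 2146714/715619.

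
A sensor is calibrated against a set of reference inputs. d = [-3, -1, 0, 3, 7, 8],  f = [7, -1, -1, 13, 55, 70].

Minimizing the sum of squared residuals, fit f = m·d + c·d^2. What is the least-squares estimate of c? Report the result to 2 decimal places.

The normal system MᵀM·[m, c]ᵀ = Mᵀf is [[132, 854]; [854, 6660]]·[m, c]ᵀ = [964, 7354]ᵀ.
Eliminating c: 6660·(row 1) − 854·(row 2) gives 149804·m = 6660·964 − 854·7354 = 139924, so m = 34981/37451.
Then c = (7354 − 854·(34981/37451))/6660 = 36868/37451.

c = 0.98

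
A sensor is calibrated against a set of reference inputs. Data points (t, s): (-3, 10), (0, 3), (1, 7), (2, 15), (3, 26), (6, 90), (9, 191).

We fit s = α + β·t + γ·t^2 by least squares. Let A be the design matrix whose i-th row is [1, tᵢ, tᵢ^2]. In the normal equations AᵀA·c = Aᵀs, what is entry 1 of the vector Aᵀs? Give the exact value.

342

Entry 1 ↔ basis 1, so (Aᵀs)_{1} = Σᵢ sᵢ = (1)·(10) + (1)·(3) + (1)·(7) + (1)·(15) + (1)·(26) + (1)·(90) + (1)·(191) = 342.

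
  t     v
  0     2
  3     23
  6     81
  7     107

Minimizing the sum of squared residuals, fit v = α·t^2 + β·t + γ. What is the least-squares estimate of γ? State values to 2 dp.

γ = 1.92

Compute the Gram sums: Σt^2·t^2 = 3778, Σt^2·t = 586, Σt^2 = 94, Σt·t = 94, Σt = 16, Σ1 = 4.
And Σt^2·v = 8366, Σt·v = 1304, Σv = 213.
XᵀX·[α, β, γ]ᵀ = Xᵀv becomes [[3778, 586, 94]; [586, 94, 16]; [94, 16, 4]]·[α, β, γ]ᵀ = [8366, 1304, 213]ᵀ.
Solving the 3×3 system (Gaussian elimination) gives α = 131/66, β = 129/110, γ = 316/165.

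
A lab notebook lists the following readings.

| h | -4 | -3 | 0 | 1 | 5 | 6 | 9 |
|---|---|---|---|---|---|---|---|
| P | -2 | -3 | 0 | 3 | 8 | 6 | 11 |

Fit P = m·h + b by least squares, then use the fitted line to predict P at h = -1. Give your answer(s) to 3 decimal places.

AᵀA·[m, b]ᵀ = AᵀP reads: 168·m + 14·b = 195;  14·m + 7·b = 23.
Eliminating b: 7·(row 1) − 14·(row 2) gives 980·m = 7·195 − 14·23 = 1043, so m = 149/140.
Then b = (23 − 14·(149/140))/7 = 81/70.
At h = -1: P̂ = (149/140)·(-1) + (81/70)·(1) = 13/140.

P̂ = 0.093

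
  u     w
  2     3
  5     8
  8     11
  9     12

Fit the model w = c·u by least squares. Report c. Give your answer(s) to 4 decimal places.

Sums needed: Σu·u = 174.
For Mᵀw: Σu·w = 242.
MᵀM·[c]ᵀ = Mᵀw becomes [[174]]·[c]ᵀ = [242]ᵀ.
c = 242/174 = 1.3908.

c = 1.3908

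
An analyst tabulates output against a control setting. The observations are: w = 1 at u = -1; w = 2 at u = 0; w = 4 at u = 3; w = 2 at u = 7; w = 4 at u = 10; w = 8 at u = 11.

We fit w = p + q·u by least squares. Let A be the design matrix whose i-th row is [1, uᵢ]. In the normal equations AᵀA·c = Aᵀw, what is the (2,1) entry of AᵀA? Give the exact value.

Row 2 ↔ basis u, column 1 ↔ basis 1, so (AᵀA)_{2,1} = Σᵢ u = (-1)·(1) + (0)·(1) + (3)·(1) + (7)·(1) + (10)·(1) + (11)·(1) = 30.

30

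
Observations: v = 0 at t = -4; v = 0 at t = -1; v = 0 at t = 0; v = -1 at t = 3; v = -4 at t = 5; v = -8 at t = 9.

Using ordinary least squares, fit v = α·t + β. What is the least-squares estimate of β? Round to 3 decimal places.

The normal system AᵀA·[α, β]ᵀ = Aᵀv is [[132, 12]; [12, 6]]·[α, β]ᵀ = [-95, -13]ᵀ.
Determinant 132·6 − 12² = 648.
α = ((-95)·6 − 12·(-13))/648 = -23/36; β = (132·(-13) − 12·(-95))/648 = -8/9.

β = -0.889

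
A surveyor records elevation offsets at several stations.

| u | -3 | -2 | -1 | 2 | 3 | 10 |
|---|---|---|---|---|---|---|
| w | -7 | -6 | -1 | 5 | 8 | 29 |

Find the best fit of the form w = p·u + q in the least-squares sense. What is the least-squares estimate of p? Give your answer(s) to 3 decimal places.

Setting ∂/∂p … = 0 gives: 127·p + 9·q = 358;  9·p + 6·q = 28.
det = 127·6 − 9² = 681.
p = (358·6 − 9·28)/681 = 632/227; q = (127·28 − 9·358)/681 = 334/681.

p = 2.784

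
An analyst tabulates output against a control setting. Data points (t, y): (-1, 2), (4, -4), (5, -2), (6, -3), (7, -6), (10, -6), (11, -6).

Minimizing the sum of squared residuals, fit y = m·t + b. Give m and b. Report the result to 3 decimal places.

Normal-equation sums: Σt·t = 348, Σt = 42, Σ1 = 7.
Moment sums: Σt·y = -214, Σy = -25.
Eliminating b: 7·(row 1) − 42·(row 2) gives 672·m = 7·(-214) − 42·(-25) = -448, so m = -2/3.
Then b = ((-25) − 42·(-2/3))/7 = 3/7.

m = -0.667, b = 0.429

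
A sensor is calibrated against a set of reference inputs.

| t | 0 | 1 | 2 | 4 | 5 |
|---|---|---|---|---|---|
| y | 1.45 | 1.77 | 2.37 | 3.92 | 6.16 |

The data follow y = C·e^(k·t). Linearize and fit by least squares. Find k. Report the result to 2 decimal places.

k = 0.28

Taking logs, ln y = k·t + ln C, so regress ln y on t.
Σt = 12.0000, Σ(t)² = 46.0000, Σln y = 4.9896, Σt·ln y = 16.8515.
Equations: 46.0000·k + 12.0000·ln C = 16.8515;  12.0000·k + 5·ln C = 4.9896.
Solving (det = 86.0000): k = 0.28352, ln C = 0.31748.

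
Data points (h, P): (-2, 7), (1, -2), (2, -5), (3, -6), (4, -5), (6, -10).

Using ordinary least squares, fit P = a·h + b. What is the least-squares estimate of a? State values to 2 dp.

Compute the Gram sums: Σh·h = 70, Σh = 14, Σ1 = 6.
For XᵀP: Σh·P = -124, ΣP = -21.
So XᵀX·[a, b]ᵀ = XᵀP: [[70, 14]; [14, 6]]·[a, b]ᵀ = [-124, -21]ᵀ.
Eliminating b: 6·(row 1) − 14·(row 2) gives 224·a = 6·(-124) − 14·(-21) = -450, so a = -225/112.
Then b = ((-21) − 14·(-225/112))/6 = 19/16.

a = -2.01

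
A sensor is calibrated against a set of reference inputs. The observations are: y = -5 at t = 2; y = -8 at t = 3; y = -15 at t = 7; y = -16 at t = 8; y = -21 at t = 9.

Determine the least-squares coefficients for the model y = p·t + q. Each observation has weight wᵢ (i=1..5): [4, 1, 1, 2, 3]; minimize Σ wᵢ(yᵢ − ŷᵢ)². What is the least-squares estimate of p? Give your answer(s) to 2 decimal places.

p = -2.12

The normal system MᵀWM·[p, q]ᵀ = MᵀWy is [[445, 61]; [61, 11]]·[p, q]ᵀ = [-992, -138]ᵀ.
Determinant 445·11 − 61² = 1174.
p = ((-992)·11 − 61·(-138))/1174 = -1247/587; q = (445·(-138) − 61·(-992))/1174 = -449/587.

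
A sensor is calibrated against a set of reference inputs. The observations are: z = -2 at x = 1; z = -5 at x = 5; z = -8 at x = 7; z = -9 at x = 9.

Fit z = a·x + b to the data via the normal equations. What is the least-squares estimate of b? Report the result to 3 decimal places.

b = -0.971

Forming AᵀA = [[156, 22]; [22, 4]] and Aᵀz = [-164, -24]ᵀ gives AᵀA·[a, b]ᵀ = Aᵀz.
Eliminating b: 4·(row 1) − 22·(row 2) gives 140·a = 4·(-164) − 22·(-24) = -128, so a = -32/35.
Then b = ((-24) − 22·(-32/35))/4 = -34/35.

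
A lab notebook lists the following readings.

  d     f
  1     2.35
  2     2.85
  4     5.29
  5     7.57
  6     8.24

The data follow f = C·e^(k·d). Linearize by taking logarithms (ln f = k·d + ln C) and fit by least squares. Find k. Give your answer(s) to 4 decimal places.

k = 0.2712

Taking logs, ln f = k·d + ln C, so regress ln f on d.
Sums: Σd = 18.0000, Σ(d)² = 82.0000, Σln f = 7.7007, Σd·ln f = 32.3873.
Normal system: [[82.0000, 18.0000]; [18.0000, 5]]·[k, ln C]ᵀ = [32.3873, 7.7007]ᵀ.
Δ = 82.0000·5 − (18.0000)² = 86.0000; k = (32.3873·5 − 18.0000·7.7007)/86.0000 = 0.27120, ln C = (82.0000·7.7007 − 18.0000·32.3873)/86.0000 = 0.56384.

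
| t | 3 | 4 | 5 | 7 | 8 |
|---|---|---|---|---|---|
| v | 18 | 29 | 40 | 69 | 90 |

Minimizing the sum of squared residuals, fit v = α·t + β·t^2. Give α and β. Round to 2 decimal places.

α = 2.93, β = 1.02

From the data, Σt·t = 163, Σt·t^2 = 1071, Σt^2·t^2 = 7459.
Right-hand side: Σt·v = 1573, Σt^2·v = 10767.
Determinant 163·7459 − 1071² = 68776.
α = (1573·7459 − 1071·10767)/68776 = 100775/34388; β = (163·10767 − 1071·1573)/68776 = 35169/34388.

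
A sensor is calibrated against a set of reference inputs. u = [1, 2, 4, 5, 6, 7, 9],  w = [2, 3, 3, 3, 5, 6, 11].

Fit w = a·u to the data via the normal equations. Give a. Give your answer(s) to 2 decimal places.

a = 0.97

Normal-equation sums: Σu·u = 212.
Right-hand side: Σu·w = 206.
Hence a = 206 / 212 ≈ 0.971698.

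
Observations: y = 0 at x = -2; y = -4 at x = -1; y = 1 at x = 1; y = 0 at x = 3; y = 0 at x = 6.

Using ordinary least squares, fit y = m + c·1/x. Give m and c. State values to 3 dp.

Setting ∂/∂m … = 0 gives: 5·m + 0·c = -3;  0·m + (43/18)·c = 5.
det = 5·(43/18) − 0² = 215/18.
m = ((-3)·(43/18) − 0·5)/(215/18) = -3/5; c = (5·5 − 0·(-3))/(215/18) = 90/43.

m = -0.600, c = 2.093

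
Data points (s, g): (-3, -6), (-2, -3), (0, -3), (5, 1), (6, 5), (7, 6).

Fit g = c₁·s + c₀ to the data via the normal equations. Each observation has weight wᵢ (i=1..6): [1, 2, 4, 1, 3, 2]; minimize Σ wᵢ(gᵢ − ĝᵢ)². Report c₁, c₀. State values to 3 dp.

Entries of MᵀWM: Σwᵢ·s·s = 248, Σwᵢ·s = 30, Σwᵢ·1 = 13.
Right-hand side: Σwᵢ·s·g = 209, Σwᵢ·g = 4.
Δ = 248·13 − 30² = 2324.
c₁ = (209·13 − 30·4)/2324 = 371/332; c₀ = (248·4 − 30·209)/2324 = -377/166.

c₁ = 1.117, c₀ = -2.271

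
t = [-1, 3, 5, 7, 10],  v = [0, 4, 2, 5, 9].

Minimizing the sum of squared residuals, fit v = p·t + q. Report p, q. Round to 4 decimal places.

p = 0.7413, q = 0.4419

Compute the Gram sums: Σt·t = 184, Σt = 24, Σ1 = 5.
Moment sums: Σt·v = 147, Σv = 20.
Normal equations: [[184, 24]; [24, 5]]·[p, q]ᵀ = [147, 20]ᵀ.
Determinant 184·5 − 24² = 344.
p = (147·5 − 24·20)/344 = 255/344; q = (184·20 − 24·147)/344 = 19/43.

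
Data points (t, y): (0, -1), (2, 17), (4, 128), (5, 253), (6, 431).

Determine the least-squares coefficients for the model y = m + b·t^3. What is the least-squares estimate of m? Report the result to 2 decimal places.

m = 0.40

Setting ∂/∂m … = 0 gives: 5·m + 413·b = 828;  413·m + 66441·b = 133049.
(Σ1 = 5, Σt^3 = 413, Σt^3·t^3 = 66441, Σy = 828, Σt^3·y = 133049.)
Determinant 5·66441 − 413² = 161636.
m = (828·66441 − 413·133049)/161636 = 63911/161636; b = (5·133049 − 413·828)/161636 = 323281/161636.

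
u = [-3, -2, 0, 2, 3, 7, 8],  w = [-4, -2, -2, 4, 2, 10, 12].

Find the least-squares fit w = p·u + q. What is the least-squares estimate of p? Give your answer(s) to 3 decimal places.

p = 1.433

Forming AᵀA = [[139, 15]; [15, 7]] and Aᵀw = [196, 20]ᵀ gives AᵀA·[p, q]ᵀ = Aᵀw.
Δ = 139·7 − 15² = 748.
p = (196·7 − 15·20)/748 = 268/187; q = (139·20 − 15·196)/748 = -40/187.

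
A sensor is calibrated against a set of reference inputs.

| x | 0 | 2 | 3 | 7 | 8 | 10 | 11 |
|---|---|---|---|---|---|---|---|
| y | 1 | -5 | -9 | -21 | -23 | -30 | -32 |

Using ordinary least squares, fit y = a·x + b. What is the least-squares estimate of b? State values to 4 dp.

Normal-equation sums: Σx·x = 347, Σx = 41, Σ1 = 7.
For Aᵀy: Σx·y = -1020, Σy = -119.
AᵀA·[a, b]ᵀ = Aᵀy becomes [[347, 41]; [41, 7]]·[a, b]ᵀ = [-1020, -119]ᵀ.
Determinant 347·7 − 41² = 748.
a = ((-1020)·7 − 41·(-119))/748 = -133/44; b = (347·(-119) − 41·(-1020))/748 = 31/44.

b = 0.7045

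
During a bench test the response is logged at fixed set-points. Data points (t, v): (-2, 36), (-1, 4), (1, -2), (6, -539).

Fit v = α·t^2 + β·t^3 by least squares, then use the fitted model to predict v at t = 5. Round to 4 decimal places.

v̂ = -299.9564

Sums needed: Σt^2·t^2 = 1314, Σt^2·t^3 = 7744, Σt^3·t^3 = 46722.
For Aᵀv: Σt^2·v = -19258, Σt^3·v = -116718.
AᵀA·[α, β]ᵀ = Aᵀv becomes [[1314, 7744]; [7744, 46722]]·[α, β]ᵀ = [-19258, -116718]ᵀ.
det = 1314·46722 − 7744² = 1423172.
α = ((-19258)·46722 − 7744·(-116718))/1423172 = 1022979/355793; β = (1314·(-116718) − 7744·(-19258))/1423172 = -1058375/355793.
At t = 5: v̂ = (1022979/355793)·(25) + (-1058375/355793)·(125) = -106722400/355793.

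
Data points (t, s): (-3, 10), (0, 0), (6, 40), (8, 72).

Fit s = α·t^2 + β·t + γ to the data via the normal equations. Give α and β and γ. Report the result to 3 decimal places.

With design matrix A, AᵀA = [[5473, 701, 109]; [701, 109, 11]; [109, 11, 4]] and Aᵀs = [6138, 786, 122]ᵀ.
Row-reducing yields α = 1360/1203, β = -238/6015, γ = -396/2005.

α = 1.131, β = -0.040, γ = -0.198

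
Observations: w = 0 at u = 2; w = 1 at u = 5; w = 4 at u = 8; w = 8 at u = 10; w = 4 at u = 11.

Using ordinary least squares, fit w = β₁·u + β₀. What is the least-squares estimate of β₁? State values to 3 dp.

Sums needed: Σu·u = 314, Σu = 36, Σ1 = 5.
And Σu·w = 161, Σw = 17.
So AᵀA·[β₁, β₀]ᵀ = Aᵀw: [[314, 36]; [36, 5]]·[β₁, β₀]ᵀ = [161, 17]ᵀ.
Δ = 314·5 − 36² = 274.
β₁ = (161·5 − 36·17)/274 = 193/274; β₀ = (314·17 − 36·161)/274 = -229/137.

β₁ = 0.704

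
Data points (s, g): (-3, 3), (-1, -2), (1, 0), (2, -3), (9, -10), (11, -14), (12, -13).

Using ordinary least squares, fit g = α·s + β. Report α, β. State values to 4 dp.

AᵀA·[α, β]ᵀ = Aᵀg reads: 361·α + 31·β = -413;  31·α + 7·β = -39.
Eliminating β: 7·(row 1) − 31·(row 2) gives 1566·α = 7·(-413) − 31·(-39) = -1682, so α = -29/27.
Then β = ((-39) − 31·(-29/27))/7 = -22/27.

α = -1.0741, β = -0.8148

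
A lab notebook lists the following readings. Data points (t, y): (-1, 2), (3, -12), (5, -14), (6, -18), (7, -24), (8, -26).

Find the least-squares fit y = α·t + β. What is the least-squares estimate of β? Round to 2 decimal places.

β = -1.10

AᵀA·[α, β]ᵀ = Aᵀy reads: 184·α + 28·β = -592;  28·α + 6·β = -92.
(Σt·t = 184, Σt = 28, Σ1 = 6, Σt·y = -592, Σy = -92.)
Eliminating β: 6·(row 1) − 28·(row 2) gives 320·α = 6·(-592) − 28·(-92) = -976, so α = -61/20.
Then β = ((-92) − 28·(-61/20))/6 = -11/10.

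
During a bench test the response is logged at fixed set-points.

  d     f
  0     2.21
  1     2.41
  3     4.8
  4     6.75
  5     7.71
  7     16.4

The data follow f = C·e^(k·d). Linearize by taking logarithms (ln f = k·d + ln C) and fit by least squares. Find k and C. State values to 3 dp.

k = 0.291, C = 2.001

Linearized form: ln f = k·d + ln C. From the 6 transformed points,
Σd = 20.0000, Σ(d)² = 100.0000, Σln f = 9.9906, Σd·ln f = 43.0172.
Equations: 100.0000·k + 20.0000·ln C = 43.0172;  20.0000·k + 6·ln C = 9.9906.
Slope k = (n·Σd·ln f − Σd·Σln f)/(n·Σ(d)² − (Σd)²) = (6·43.0172 − 20.0000·9.9906)/200.0000 = 0.29146; ln C = (Σln f − k·Σd)/n = 0.69357, so C = exp(0.69357) = 2.00084.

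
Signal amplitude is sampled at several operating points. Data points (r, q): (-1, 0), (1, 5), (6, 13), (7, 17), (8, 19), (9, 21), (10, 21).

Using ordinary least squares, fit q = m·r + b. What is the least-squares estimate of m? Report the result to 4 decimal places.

m = 1.9765

The normal system AᵀA·[m, b]ᵀ = Aᵀq is [[332, 40]; [40, 7]]·[m, b]ᵀ = [753, 96]ᵀ.
det = 332·7 − 40² = 724.
m = (753·7 − 40·96)/724 = 1431/724; b = (332·96 − 40·753)/724 = 438/181.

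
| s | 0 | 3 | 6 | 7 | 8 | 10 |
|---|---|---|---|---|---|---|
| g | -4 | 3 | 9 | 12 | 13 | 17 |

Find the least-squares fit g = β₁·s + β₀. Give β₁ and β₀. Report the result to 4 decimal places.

Normal-equation sums: Σs·s = 258, Σs = 34, Σ1 = 6.
And Σs·g = 421, Σg = 50.
So XᵀX·[β₁, β₀]ᵀ = Xᵀg: [[258, 34]; [34, 6]]·[β₁, β₀]ᵀ = [421, 50]ᵀ.
Δ = 258·6 − 34² = 392.
β₁ = (421·6 − 34·50)/392 = 59/28; β₀ = (258·50 − 34·421)/392 = -101/28.

β₁ = 2.1071, β₀ = -3.6071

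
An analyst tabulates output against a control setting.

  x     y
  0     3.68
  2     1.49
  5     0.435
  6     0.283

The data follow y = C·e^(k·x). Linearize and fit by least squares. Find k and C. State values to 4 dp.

With ln yᵢ as the transformed response and xᵢ as the regressor:
Σx = 13.0000, Σ(x)² = 65.0000, Σln y = -0.3930, Σx·ln y = -10.9383.
Equations: 65.0000·k + 13.0000·ln C = -10.9383;  13.0000·k + 4·ln C = -0.3930.
Δ = 65.0000·4 − (13.0000)² = 91.0000; k = (-10.9383·4 − 13.0000·-0.3930)/91.0000 = -0.42466, ln C = (65.0000·-0.3930 − 13.0000·-10.9383)/91.0000 = 1.28189, so C = exp(1.28189) = 3.60343.

k = -0.4247, C = 3.6034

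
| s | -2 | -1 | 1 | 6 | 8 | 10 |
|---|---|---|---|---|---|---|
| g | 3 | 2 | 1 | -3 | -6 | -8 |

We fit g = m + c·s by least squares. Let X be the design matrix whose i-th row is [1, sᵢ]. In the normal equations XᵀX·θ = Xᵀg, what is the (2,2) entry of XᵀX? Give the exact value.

Row 2 ↔ basis s, column 2 ↔ basis s, so (XᵀX)_{2,2} = Σᵢ (s)·(s) = (-2)·(-2) + (-1)·(-1) + (1)·(1) + (6)·(6) + (8)·(8) + (10)·(10) = 206.

206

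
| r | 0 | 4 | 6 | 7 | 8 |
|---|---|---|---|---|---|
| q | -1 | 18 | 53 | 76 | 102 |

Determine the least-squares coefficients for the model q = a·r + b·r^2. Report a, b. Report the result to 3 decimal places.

a = -3.495, b = 2.039

Forming XᵀX = [[165, 1135]; [1135, 8049]] and Xᵀq = [1738, 12448]ᵀ gives XᵀX·[a, b]ᵀ = Xᵀq.
Determinant 165·8049 − 1135² = 39860.
a = (1738·8049 − 1135·12448)/39860 = -69659/19930; b = (165·12448 − 1135·1738)/39860 = 8129/3986.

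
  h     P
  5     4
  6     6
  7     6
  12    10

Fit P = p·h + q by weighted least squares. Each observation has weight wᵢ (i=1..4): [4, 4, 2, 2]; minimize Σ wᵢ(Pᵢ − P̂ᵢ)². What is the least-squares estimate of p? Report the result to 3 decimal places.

The normal system AᵀWA·[p, q]ᵀ = AᵀWP is [[630, 82]; [82, 12]]·[p, q]ᵀ = [548, 72]ᵀ.
Eliminating q: 12·(row 1) − 82·(row 2) gives 836·p = 12·548 − 82·72 = 672, so p = 168/209.
Then q = (72 − 82·(168/209))/12 = 106/209.

p = 0.804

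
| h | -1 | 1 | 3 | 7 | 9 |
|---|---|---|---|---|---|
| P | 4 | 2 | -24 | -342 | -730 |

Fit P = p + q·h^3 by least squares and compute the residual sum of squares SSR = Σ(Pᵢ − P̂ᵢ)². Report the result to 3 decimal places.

Normal-equation sums: Σ1 = 5, Σh^3 = 1099, Σh^3·h^3 = 649821.
For XᵀP: ΣP = -1090, Σh^3·P = -650126.
Normal equations: [[5, 1099]; [1099, 649821]]·[p, q]ᵀ = [-1090, -650126]ᵀ.
Determinant 5·649821 − 1099² = 2041304.
p = ((-1090)·649821 − 1099·(-650126))/2041304 = 772948/255163; q = (5·(-650126) − 1099·(-1090))/2041304 = -256590/255163.
Residuals: -8886/255163, -6032/255163, 31070/255163, -28324/255163, 12172/255163; SSR = 7960/255163.

SSR = 0.031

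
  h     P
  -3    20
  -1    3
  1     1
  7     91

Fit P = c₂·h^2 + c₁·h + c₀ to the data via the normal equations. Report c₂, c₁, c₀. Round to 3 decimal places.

The normal equations are: 2484·c₂ + 316·c₁ + 60·c₀ = 4643;  316·c₂ + 60·c₁ + 4·c₀ = 575;  60·c₂ + 4·c₁ + 4·c₀ = 115.
(Σh^2·h^2 = 2484, Σh^2·h = 316, Σh^2 = 60, Σh·h = 60, Σh = 4, Σ1 = 4, Σh^2·P = 4643, Σh·P = 575, ΣP = 115.)
Inverting the 3×3 Gram matrix, [c₂, c₁, c₀]ᵀ = [2853/1448, -287/362, -17/1448]ᵀ.

c₂ = 1.970, c₁ = -0.793, c₀ = -0.012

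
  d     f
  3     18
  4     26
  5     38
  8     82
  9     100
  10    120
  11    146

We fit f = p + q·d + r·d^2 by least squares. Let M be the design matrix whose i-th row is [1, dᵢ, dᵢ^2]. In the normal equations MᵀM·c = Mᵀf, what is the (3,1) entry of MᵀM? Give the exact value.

416

Row 3 ↔ basis d^2, column 1 ↔ basis 1, so (MᵀM)_{3,1} = Σᵢ d^2 = (9)·(1) + (16)·(1) + (25)·(1) + (64)·(1) + (81)·(1) + (100)·(1) + (121)·(1) = 416.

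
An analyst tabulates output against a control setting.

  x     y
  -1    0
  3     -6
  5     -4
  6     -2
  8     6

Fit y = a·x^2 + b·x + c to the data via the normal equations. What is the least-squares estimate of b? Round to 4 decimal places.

Normal-equation sums: Σx^2·x^2 = 6099, Σx^2·x = 879, Σx^2 = 135, Σx·x = 135, Σx = 21, Σ1 = 5.
For Mᵀy: Σx^2·y = 158, Σx·y = -2, Σy = -6.
So MᵀM·[a, b, c]ᵀ = Mᵀy: [[6099, 879, 135]; [879, 135, 21]; [135, 21, 5]]·[a, b, c]ᵀ = [158, -2, -6]ᵀ.
Solving the 3×3 system (Gaussian elimination) gives a = 248/561, b = -17878/7293, c = -6904/2431.

b = -2.4514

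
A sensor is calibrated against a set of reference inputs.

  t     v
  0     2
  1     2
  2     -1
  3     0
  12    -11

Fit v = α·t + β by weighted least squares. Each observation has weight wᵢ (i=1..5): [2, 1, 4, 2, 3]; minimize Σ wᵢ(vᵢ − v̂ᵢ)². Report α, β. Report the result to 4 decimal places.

The normal system XᵀWX·[α, β]ᵀ = XᵀWv is [[467, 51]; [51, 12]]·[α, β]ᵀ = [-402, -31]ᵀ.
det = 467·12 − 51² = 3003.
α = ((-402)·12 − 51·(-31))/3003 = -1081/1001; β = (467·(-31) − 51·(-402))/3003 = 6025/3003.

α = -1.0799, β = 2.0063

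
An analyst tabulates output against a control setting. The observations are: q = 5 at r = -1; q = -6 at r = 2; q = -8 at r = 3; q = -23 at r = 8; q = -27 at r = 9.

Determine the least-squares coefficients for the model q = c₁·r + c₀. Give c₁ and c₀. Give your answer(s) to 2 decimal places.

c₁ = -3.11, c₀ = 1.26

Compute the Gram sums: Σr·r = 159, Σr = 21, Σ1 = 5.
Right-hand side: Σr·q = -468, Σq = -59.
Normal equations: [[159, 21]; [21, 5]]·[c₁, c₀]ᵀ = [-468, -59]ᵀ.
Eliminating c₀: 5·(row 1) − 21·(row 2) gives 354·c₁ = 5·(-468) − 21·(-59) = -1101, so c₁ = -367/118.
Then c₀ = ((-59) − 21·(-367/118))/5 = 149/118.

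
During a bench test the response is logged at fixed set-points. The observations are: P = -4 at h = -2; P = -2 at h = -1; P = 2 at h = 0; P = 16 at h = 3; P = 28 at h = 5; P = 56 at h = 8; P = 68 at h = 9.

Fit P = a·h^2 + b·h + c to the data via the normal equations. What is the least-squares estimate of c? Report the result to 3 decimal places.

c = 1.217

From the data, Σh^2·h^2 = 11380, Σh^2·h = 1384, Σh^2 = 184, Σh·h = 184, Σh = 22, Σ1 = 7.
And Σh^2·P = 9918, Σh·P = 1258, ΣP = 164.
So XᵀX·[a, b, c]ᵀ = XᵀP: [[11380, 1384, 184]; [1384, 184, 22]; [184, 22, 7]]·[a, b, c]ᵀ = [9918, 1258, 164]ᵀ.
Row-reducing yields a = 635/1422, b = 4739/1422, c = 865/711.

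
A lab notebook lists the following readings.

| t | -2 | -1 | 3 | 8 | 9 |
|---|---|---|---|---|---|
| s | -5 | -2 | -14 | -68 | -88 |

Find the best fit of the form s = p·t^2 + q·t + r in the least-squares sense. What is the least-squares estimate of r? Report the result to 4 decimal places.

The normal equations are: 10755·p + 1259·q + 159·r = -11628;  1259·p + 159·q + 17·r = -1366;  159·p + 17·q + 5·r = -177.
(Σt^2·t^2 = 10755, Σt^2·t = 1259, Σt^2 = 159, Σt·t = 159, Σt = 17, Σ1 = 5, Σt^2·s = -11628, Σt·s = -1366, Σs = -177.)
Inverting the 3×3 Gram matrix, [p, q, r]ᵀ = [-29069/30310, -22527/30310, -5142/2165]ᵀ.

r = -2.3751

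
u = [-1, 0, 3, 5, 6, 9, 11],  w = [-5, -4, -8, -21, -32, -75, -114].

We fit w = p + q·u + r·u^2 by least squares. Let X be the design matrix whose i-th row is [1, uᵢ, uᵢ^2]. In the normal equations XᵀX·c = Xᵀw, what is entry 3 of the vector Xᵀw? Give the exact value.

Entry 3 ↔ basis u^2, so (Xᵀw)_{3} = Σᵢ (u^2)·wᵢ = (1)·(-5) + (0)·(-4) + (9)·(-8) + (25)·(-21) + (36)·(-32) + (81)·(-75) + (121)·(-114) = -21623.

-21623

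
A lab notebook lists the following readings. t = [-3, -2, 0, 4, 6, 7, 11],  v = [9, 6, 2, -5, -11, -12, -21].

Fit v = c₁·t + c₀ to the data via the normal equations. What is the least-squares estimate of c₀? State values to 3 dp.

c₀ = 2.330

The normal system AᵀA·[c₁, c₀]ᵀ = Aᵀv is [[235, 23]; [23, 7]]·[c₁, c₀]ᵀ = [-440, -32]ᵀ.
Determinant 235·7 − 23² = 1116.
c₁ = ((-440)·7 − 23·(-32))/1116 = -586/279; c₀ = (235·(-32) − 23·(-440))/1116 = 650/279.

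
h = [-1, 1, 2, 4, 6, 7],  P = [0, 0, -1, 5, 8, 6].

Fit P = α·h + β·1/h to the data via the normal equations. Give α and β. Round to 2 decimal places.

With design matrix A, AᵀA = [[107, 6]; [6, 16657/7056]] and AᵀP = [108, 247/84]ᵀ.
det = 107·(16657/7056) − 6² = 1528283/7056.
α = (108·(16657/7056) − 6·(247/84))/(1528283/7056) = 1674468/1528283; β = (107·(247/84) − 6·108)/(1528283/7056) = -2352252/1528283.

α = 1.10, β = -1.54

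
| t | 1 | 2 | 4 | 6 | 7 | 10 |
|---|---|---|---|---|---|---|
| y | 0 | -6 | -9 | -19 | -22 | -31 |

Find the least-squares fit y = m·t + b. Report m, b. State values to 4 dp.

m = -3.4107, b = 2.5536

From the data, Σt·t = 206, Σt = 30, Σ1 = 6.
Moment sums: Σt·y = -626, Σy = -87.
So XᵀX·[m, b]ᵀ = Xᵀy: [[206, 30]; [30, 6]]·[m, b]ᵀ = [-626, -87]ᵀ.
Δ = 206·6 − 30² = 336.
m = ((-626)·6 − 30·(-87))/336 = -191/56; b = (206·(-87) − 30·(-626))/336 = 143/56.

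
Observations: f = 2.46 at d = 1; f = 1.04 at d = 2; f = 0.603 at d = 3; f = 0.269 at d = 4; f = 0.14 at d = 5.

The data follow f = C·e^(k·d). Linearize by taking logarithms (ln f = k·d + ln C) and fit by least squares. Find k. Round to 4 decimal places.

With ln fᵢ as the transformed response and dᵢ as the regressor:
Σd = 15.0000, Σ(d)² = 55.0000, Σln f = -2.8456, Σd·ln f = -15.6217.
Equations: 55.0000·k + 15.0000·ln C = -15.6217;  15.0000·k + 5·ln C = -2.8456.
Δ = 55.0000·5 − (15.0000)² = 50.0000; k = (-15.6217·5 − 15.0000·-2.8456)/50.0000 = -0.70848, ln C = (55.0000·-2.8456 − 15.0000·-15.6217)/50.0000 = 1.55632.

k = -0.7085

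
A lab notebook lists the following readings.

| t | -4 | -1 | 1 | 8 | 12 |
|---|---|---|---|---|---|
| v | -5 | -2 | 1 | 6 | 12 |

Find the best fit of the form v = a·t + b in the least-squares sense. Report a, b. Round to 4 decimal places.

Normal-equation sums: Σt·t = 226, Σt = 16, Σ1 = 5.
For Xᵀv: Σt·v = 215, Σv = 12.
XᵀX·[a, b]ᵀ = Xᵀv becomes [[226, 16]; [16, 5]]·[a, b]ᵀ = [215, 12]ᵀ.
Δ = 226·5 − 16² = 874.
a = (215·5 − 16·12)/874 = 883/874; b = (226·12 − 16·215)/874 = -364/437.

a = 1.0103, b = -0.8330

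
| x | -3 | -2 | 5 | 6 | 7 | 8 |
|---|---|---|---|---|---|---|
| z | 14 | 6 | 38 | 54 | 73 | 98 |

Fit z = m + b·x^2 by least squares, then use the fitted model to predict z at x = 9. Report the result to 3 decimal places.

From the data, Σ1 = 6, Σx^2 = 187, Σx^2·x^2 = 8515.
And Σz = 283, Σx^2·z = 12893.
Eliminating b: 8515·(row 1) − 187·(row 2) gives 16121·m = 8515·283 − 187·12893 = -1246, so m = -178/2303.
Then b = (12893 − 187·(-178/2303))/8515 = 3491/2303.
At x = 9: ẑ = (-178/2303)·(1) + (3491/2303)·(81) = 282593/2303.

ẑ = 122.706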